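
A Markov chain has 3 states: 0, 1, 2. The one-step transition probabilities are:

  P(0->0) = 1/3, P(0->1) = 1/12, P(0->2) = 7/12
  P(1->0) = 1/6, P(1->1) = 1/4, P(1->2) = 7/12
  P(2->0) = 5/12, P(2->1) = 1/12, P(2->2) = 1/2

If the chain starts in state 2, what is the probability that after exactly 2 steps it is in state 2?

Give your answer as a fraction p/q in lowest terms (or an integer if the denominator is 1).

Computing P^2 by repeated multiplication:
P^1 =
  0: [1/3, 1/12, 7/12]
  1: [1/6, 1/4, 7/12]
  2: [5/12, 1/12, 1/2]
P^2 =
  0: [53/144, 7/72, 77/144]
  1: [49/144, 1/8, 77/144]
  2: [13/36, 7/72, 13/24]

(P^2)[2 -> 2] = 13/24

Answer: 13/24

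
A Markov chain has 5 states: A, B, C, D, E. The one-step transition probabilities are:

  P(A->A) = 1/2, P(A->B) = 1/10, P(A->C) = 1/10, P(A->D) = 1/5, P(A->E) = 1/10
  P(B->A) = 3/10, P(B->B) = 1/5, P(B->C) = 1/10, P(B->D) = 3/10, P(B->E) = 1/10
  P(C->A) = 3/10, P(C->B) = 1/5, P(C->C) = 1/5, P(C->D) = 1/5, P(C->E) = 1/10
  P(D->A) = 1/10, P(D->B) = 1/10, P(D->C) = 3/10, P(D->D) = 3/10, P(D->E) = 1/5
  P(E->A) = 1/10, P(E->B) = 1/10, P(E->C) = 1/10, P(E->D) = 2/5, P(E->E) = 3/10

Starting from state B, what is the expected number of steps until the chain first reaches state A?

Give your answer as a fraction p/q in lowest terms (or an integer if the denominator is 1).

Let h_i = expected steps to first reach A from state i.
Boundary: h_A = 0.
First-step equations for the other states:
  h_B = 1 + 3/10*h_A + 1/5*h_B + 1/10*h_C + 3/10*h_D + 1/10*h_E
  h_C = 1 + 3/10*h_A + 1/5*h_B + 1/5*h_C + 1/5*h_D + 1/10*h_E
  h_D = 1 + 1/10*h_A + 1/10*h_B + 3/10*h_C + 3/10*h_D + 1/5*h_E
  h_E = 1 + 1/10*h_A + 1/10*h_B + 1/10*h_C + 2/5*h_D + 3/10*h_E

Substituting h_A = 0 and rearranging gives the linear system (I - Q) h = 1:
  [4/5, -1/10, -3/10, -1/10] . (h_B, h_C, h_D, h_E) = 1
  [-1/5, 4/5, -1/5, -1/10] . (h_B, h_C, h_D, h_E) = 1
  [-1/10, -3/10, 7/10, -1/5] . (h_B, h_C, h_D, h_E) = 1
  [-1/10, -1/10, -2/5, 7/10] . (h_B, h_C, h_D, h_E) = 1

Solving yields:
  h_B = 7270/1511
  h_C = 7090/1511
  h_D = 8890/1511
  h_E = 9290/1511

Starting state is B, so the expected hitting time is h_B = 7270/1511.

Answer: 7270/1511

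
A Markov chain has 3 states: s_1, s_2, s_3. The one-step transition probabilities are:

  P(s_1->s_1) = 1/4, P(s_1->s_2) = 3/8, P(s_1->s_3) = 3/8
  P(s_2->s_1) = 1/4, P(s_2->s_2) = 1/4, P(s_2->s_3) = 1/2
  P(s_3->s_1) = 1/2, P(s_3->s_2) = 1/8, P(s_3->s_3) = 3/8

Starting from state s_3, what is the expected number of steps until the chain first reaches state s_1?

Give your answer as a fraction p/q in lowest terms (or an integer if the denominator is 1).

Answer: 28/13

Derivation:
Let h_i = expected steps to first reach s_1 from state i.
Boundary: h_s_1 = 0.
First-step equations for the other states:
  h_s_2 = 1 + 1/4*h_s_1 + 1/4*h_s_2 + 1/2*h_s_3
  h_s_3 = 1 + 1/2*h_s_1 + 1/8*h_s_2 + 3/8*h_s_3

Substituting h_s_1 = 0 and rearranging gives the linear system (I - Q) h = 1:
  [3/4, -1/2] . (h_s_2, h_s_3) = 1
  [-1/8, 5/8] . (h_s_2, h_s_3) = 1

Solving yields:
  h_s_2 = 36/13
  h_s_3 = 28/13

Starting state is s_3, so the expected hitting time is h_s_3 = 28/13.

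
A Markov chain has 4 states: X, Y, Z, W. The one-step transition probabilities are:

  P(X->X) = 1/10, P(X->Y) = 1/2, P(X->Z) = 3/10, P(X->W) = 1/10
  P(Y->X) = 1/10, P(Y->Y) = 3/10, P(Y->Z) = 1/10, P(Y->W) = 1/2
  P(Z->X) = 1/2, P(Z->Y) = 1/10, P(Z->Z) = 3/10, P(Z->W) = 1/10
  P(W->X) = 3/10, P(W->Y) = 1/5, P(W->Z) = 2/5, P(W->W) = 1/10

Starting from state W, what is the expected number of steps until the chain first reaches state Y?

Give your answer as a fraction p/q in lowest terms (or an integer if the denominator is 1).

Answer: 670/173

Derivation:
Let h_i = expected steps to first reach Y from state i.
Boundary: h_Y = 0.
First-step equations for the other states:
  h_X = 1 + 1/10*h_X + 1/2*h_Y + 3/10*h_Z + 1/10*h_W
  h_Z = 1 + 1/2*h_X + 1/10*h_Y + 3/10*h_Z + 1/10*h_W
  h_W = 1 + 3/10*h_X + 1/5*h_Y + 2/5*h_Z + 1/10*h_W

Substituting h_Y = 0 and rearranging gives the linear system (I - Q) h = 1:
  [9/10, -3/10, -1/10] . (h_X, h_Z, h_W) = 1
  [-1/2, 7/10, -1/10] . (h_X, h_Z, h_W) = 1
  [-3/10, -2/5, 9/10] . (h_X, h_Z, h_W) = 1

Solving yields:
  h_X = 500/173
  h_Z = 700/173
  h_W = 670/173

Starting state is W, so the expected hitting time is h_W = 670/173.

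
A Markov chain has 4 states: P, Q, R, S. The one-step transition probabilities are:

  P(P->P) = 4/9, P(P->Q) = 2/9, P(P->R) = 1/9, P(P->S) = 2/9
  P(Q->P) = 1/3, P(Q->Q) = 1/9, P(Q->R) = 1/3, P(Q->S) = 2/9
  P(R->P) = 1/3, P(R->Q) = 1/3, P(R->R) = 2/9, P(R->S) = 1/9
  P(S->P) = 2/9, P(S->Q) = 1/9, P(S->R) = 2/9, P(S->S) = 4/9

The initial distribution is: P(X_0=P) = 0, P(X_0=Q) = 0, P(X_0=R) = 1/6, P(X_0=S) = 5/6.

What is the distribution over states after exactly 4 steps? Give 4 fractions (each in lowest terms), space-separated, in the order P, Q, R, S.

Answer: 13451/39366 3833/19683 4060/19683 10129/39366

Derivation:
Propagating the distribution step by step (d_{t+1} = d_t * P):
d_0 = (P=0, Q=0, R=1/6, S=5/6)
  d_1[P] = 0*4/9 + 0*1/3 + 1/6*1/3 + 5/6*2/9 = 13/54
  d_1[Q] = 0*2/9 + 0*1/9 + 1/6*1/3 + 5/6*1/9 = 4/27
  d_1[R] = 0*1/9 + 0*1/3 + 1/6*2/9 + 5/6*2/9 = 2/9
  d_1[S] = 0*2/9 + 0*2/9 + 1/6*1/9 + 5/6*4/9 = 7/18
d_1 = (P=13/54, Q=4/27, R=2/9, S=7/18)
  d_2[P] = 13/54*4/9 + 4/27*1/3 + 2/9*1/3 + 7/18*2/9 = 77/243
  d_2[Q] = 13/54*2/9 + 4/27*1/9 + 2/9*1/3 + 7/18*1/9 = 91/486
  d_2[R] = 13/54*1/9 + 4/27*1/3 + 2/9*2/9 + 7/18*2/9 = 103/486
  d_2[S] = 13/54*2/9 + 4/27*2/9 + 2/9*1/9 + 7/18*4/9 = 23/81
d_2 = (P=77/243, Q=91/486, R=103/486, S=23/81)
  d_3[P] = 77/243*4/9 + 91/486*1/3 + 103/486*1/3 + 23/81*2/9 = 737/2187
  d_3[Q] = 77/243*2/9 + 91/486*1/9 + 103/486*1/3 + 23/81*1/9 = 47/243
  d_3[R] = 77/243*1/9 + 91/486*1/3 + 103/486*2/9 + 23/81*2/9 = 101/486
  d_3[S] = 77/243*2/9 + 91/486*2/9 + 103/486*1/9 + 23/81*4/9 = 1145/4374
d_3 = (P=737/2187, Q=47/243, R=101/486, S=1145/4374)
  d_4[P] = 737/2187*4/9 + 47/243*1/3 + 101/486*1/3 + 1145/4374*2/9 = 13451/39366
  d_4[Q] = 737/2187*2/9 + 47/243*1/9 + 101/486*1/3 + 1145/4374*1/9 = 3833/19683
  d_4[R] = 737/2187*1/9 + 47/243*1/3 + 101/486*2/9 + 1145/4374*2/9 = 4060/19683
  d_4[S] = 737/2187*2/9 + 47/243*2/9 + 101/486*1/9 + 1145/4374*4/9 = 10129/39366
d_4 = (P=13451/39366, Q=3833/19683, R=4060/19683, S=10129/39366)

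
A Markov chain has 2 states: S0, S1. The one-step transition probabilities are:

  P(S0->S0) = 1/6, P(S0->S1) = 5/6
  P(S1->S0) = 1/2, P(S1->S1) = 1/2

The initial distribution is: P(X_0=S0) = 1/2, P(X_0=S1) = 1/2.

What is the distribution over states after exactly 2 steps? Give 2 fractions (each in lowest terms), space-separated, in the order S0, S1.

Answer: 7/18 11/18

Derivation:
Propagating the distribution step by step (d_{t+1} = d_t * P):
d_0 = (S0=1/2, S1=1/2)
  d_1[S0] = 1/2*1/6 + 1/2*1/2 = 1/3
  d_1[S1] = 1/2*5/6 + 1/2*1/2 = 2/3
d_1 = (S0=1/3, S1=2/3)
  d_2[S0] = 1/3*1/6 + 2/3*1/2 = 7/18
  d_2[S1] = 1/3*5/6 + 2/3*1/2 = 11/18
d_2 = (S0=7/18, S1=11/18)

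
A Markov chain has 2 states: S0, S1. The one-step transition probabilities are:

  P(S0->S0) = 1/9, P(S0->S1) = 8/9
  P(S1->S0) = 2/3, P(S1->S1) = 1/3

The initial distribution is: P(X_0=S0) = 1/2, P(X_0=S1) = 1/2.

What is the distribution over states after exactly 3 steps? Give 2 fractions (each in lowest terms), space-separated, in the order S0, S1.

Propagating the distribution step by step (d_{t+1} = d_t * P):
d_0 = (S0=1/2, S1=1/2)
  d_1[S0] = 1/2*1/9 + 1/2*2/3 = 7/18
  d_1[S1] = 1/2*8/9 + 1/2*1/3 = 11/18
d_1 = (S0=7/18, S1=11/18)
  d_2[S0] = 7/18*1/9 + 11/18*2/3 = 73/162
  d_2[S1] = 7/18*8/9 + 11/18*1/3 = 89/162
d_2 = (S0=73/162, S1=89/162)
  d_3[S0] = 73/162*1/9 + 89/162*2/3 = 607/1458
  d_3[S1] = 73/162*8/9 + 89/162*1/3 = 851/1458
d_3 = (S0=607/1458, S1=851/1458)

Answer: 607/1458 851/1458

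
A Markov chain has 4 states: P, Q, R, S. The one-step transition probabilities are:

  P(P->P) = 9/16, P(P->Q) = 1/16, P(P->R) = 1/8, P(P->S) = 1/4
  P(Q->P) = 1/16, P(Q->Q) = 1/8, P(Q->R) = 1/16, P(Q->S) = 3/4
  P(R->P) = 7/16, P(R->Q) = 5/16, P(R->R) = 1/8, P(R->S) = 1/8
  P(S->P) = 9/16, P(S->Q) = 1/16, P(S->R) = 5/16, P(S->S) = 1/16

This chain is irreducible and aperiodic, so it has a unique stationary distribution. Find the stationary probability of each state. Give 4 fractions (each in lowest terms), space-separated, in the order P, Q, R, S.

Answer: 451/926 51/463 151/926 111/463

Derivation:
The stationary distribution satisfies pi = pi * P, i.e.:
  pi_P = 9/16*pi_P + 1/16*pi_Q + 7/16*pi_R + 9/16*pi_S
  pi_Q = 1/16*pi_P + 1/8*pi_Q + 5/16*pi_R + 1/16*pi_S
  pi_R = 1/8*pi_P + 1/16*pi_Q + 1/8*pi_R + 5/16*pi_S
  pi_S = 1/4*pi_P + 3/4*pi_Q + 1/8*pi_R + 1/16*pi_S
with normalization: pi_P + pi_Q + pi_R + pi_S = 1.

Using the first 3 balance equations plus normalization, the linear system A*pi = b is:
  [-7/16, 1/16, 7/16, 9/16] . pi = 0
  [1/16, -7/8, 5/16, 1/16] . pi = 0
  [1/8, 1/16, -7/8, 5/16] . pi = 0
  [1, 1, 1, 1] . pi = 1

Solving yields:
  pi_P = 451/926
  pi_Q = 51/463
  pi_R = 151/926
  pi_S = 111/463

Verification (pi * P):
  451/926*9/16 + 51/463*1/16 + 151/926*7/16 + 111/463*9/16 = 451/926 = pi_P  (ok)
  451/926*1/16 + 51/463*1/8 + 151/926*5/16 + 111/463*1/16 = 51/463 = pi_Q  (ok)
  451/926*1/8 + 51/463*1/16 + 151/926*1/8 + 111/463*5/16 = 151/926 = pi_R  (ok)
  451/926*1/4 + 51/463*3/4 + 151/926*1/8 + 111/463*1/16 = 111/463 = pi_S  (ok)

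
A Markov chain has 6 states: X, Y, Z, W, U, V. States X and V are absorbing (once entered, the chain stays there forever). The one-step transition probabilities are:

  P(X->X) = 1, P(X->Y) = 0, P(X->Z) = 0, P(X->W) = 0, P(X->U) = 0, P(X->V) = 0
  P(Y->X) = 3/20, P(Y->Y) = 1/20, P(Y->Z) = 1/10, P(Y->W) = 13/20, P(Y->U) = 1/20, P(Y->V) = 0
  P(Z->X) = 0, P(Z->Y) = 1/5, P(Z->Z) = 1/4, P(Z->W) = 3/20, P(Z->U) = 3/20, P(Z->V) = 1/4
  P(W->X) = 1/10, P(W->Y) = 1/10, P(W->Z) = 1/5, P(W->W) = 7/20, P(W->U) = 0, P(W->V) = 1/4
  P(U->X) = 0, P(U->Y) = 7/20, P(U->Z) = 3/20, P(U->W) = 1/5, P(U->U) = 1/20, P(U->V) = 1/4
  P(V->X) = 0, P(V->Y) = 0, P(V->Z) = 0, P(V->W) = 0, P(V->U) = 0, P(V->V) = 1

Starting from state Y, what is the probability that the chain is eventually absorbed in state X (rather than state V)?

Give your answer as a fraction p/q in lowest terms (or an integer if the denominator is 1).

Answer: 17526/46271

Derivation:
Let a_i = P(absorbed in X | start in state i).
Boundary conditions: a_X = 1, a_V = 0.
For each transient state i, a_i = sum_j P(i->j) * a_j:
  a_Y = 3/20*a_X + 1/20*a_Y + 1/10*a_Z + 13/20*a_W + 1/20*a_U + 0*a_V
  a_Z = 0*a_X + 1/5*a_Y + 1/4*a_Z + 3/20*a_W + 3/20*a_U + 1/4*a_V
  a_W = 1/10*a_X + 1/10*a_Y + 1/5*a_Z + 7/20*a_W + 0*a_U + 1/4*a_V
  a_U = 0*a_X + 7/20*a_Y + 3/20*a_Z + 1/5*a_W + 1/20*a_U + 1/4*a_V

Substituting a_X = 1 and a_V = 0, rearrange to (I - Q) a = r where r[i] = P(i -> X):
  [19/20, -1/10, -13/20, -1/20] . (a_Y, a_Z, a_W, a_U) = 3/20
  [-1/5, 3/4, -3/20, -3/20] . (a_Y, a_Z, a_W, a_U) = 0
  [-1/10, -1/5, 13/20, 0] . (a_Y, a_Z, a_W, a_U) = 1/10
  [-7/20, -3/20, -1/5, 19/20] . (a_Y, a_Z, a_W, a_U) = 0

Solving yields:
  a_Y = 17526/46271
  a_Z = 9331/46271
  a_W = 12686/46271
  a_U = 10601/46271

Starting state is Y, so the absorption probability is a_Y = 17526/46271.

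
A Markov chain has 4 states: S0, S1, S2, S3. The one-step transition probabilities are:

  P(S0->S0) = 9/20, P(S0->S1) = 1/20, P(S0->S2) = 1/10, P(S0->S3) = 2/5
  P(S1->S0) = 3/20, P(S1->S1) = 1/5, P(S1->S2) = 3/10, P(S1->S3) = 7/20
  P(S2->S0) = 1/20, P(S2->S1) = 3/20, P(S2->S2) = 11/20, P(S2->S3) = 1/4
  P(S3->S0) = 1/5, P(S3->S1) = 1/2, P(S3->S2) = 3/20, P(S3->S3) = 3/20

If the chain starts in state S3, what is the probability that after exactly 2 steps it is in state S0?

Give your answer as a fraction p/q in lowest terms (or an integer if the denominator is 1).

Answer: 81/400

Derivation:
Computing P^2 by repeated multiplication:
P^1 =
  S0: [9/20, 1/20, 1/10, 2/5]
  S1: [3/20, 1/5, 3/10, 7/20]
  S2: [1/20, 3/20, 11/20, 1/4]
  S3: [1/5, 1/2, 3/20, 3/20]
P^2 =
  S0: [59/200, 99/400, 7/40, 113/400]
  S1: [73/400, 107/400, 117/400, 103/400]
  S2: [49/400, 6/25, 39/100, 99/400]
  S3: [81/400, 83/400, 11/40, 63/200]

(P^2)[S3 -> S0] = 81/400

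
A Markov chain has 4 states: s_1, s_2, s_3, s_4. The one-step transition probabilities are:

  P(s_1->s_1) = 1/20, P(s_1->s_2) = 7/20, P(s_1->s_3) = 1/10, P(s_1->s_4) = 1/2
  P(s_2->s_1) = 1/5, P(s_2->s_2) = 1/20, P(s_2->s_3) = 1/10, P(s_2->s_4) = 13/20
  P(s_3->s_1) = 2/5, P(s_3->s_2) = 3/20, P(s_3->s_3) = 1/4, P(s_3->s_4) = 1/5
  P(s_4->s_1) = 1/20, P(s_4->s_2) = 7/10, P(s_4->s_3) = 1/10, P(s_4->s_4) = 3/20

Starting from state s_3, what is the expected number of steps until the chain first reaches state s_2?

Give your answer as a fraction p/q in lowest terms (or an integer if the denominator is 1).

Let h_i = expected steps to first reach s_2 from state i.
Boundary: h_s_2 = 0.
First-step equations for the other states:
  h_s_1 = 1 + 1/20*h_s_1 + 7/20*h_s_2 + 1/10*h_s_3 + 1/2*h_s_4
  h_s_3 = 1 + 2/5*h_s_1 + 3/20*h_s_2 + 1/4*h_s_3 + 1/5*h_s_4
  h_s_4 = 1 + 1/20*h_s_1 + 7/10*h_s_2 + 1/10*h_s_3 + 3/20*h_s_4

Substituting h_s_2 = 0 and rearranging gives the linear system (I - Q) h = 1:
  [19/20, -1/10, -1/2] . (h_s_1, h_s_3, h_s_4) = 1
  [-2/5, 3/4, -1/5] . (h_s_1, h_s_3, h_s_4) = 1
  [-1/20, -1/10, 17/20] . (h_s_1, h_s_3, h_s_4) = 1

Solving yields:
  h_s_1 = 9180/4103
  h_s_3 = 12180/4103
  h_s_4 = 6800/4103

Starting state is s_3, so the expected hitting time is h_s_3 = 12180/4103.

Answer: 12180/4103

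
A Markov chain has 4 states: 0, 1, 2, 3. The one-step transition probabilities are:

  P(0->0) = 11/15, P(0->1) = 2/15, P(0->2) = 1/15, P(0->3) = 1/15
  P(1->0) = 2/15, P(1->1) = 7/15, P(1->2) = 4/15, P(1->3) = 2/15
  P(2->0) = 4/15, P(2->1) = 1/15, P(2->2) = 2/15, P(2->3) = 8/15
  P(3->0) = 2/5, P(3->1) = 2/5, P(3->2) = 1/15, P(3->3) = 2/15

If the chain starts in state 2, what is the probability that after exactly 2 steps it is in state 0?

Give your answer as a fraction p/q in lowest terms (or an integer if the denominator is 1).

Answer: 34/75

Derivation:
Computing P^2 by repeated multiplication:
P^1 =
  0: [11/15, 2/15, 1/15, 1/15]
  1: [2/15, 7/15, 4/15, 2/15]
  2: [4/15, 1/15, 2/15, 8/15]
  3: [2/5, 2/5, 1/15, 2/15]
P^2 =
  0: [3/5, 43/225, 22/225, 1/9]
  1: [64/225, 23/75, 8/45, 52/225]
  2: [34/75, 13/45, 4/45, 38/225]
  3: [94/225, 67/225, 34/225, 2/15]

(P^2)[2 -> 0] = 34/75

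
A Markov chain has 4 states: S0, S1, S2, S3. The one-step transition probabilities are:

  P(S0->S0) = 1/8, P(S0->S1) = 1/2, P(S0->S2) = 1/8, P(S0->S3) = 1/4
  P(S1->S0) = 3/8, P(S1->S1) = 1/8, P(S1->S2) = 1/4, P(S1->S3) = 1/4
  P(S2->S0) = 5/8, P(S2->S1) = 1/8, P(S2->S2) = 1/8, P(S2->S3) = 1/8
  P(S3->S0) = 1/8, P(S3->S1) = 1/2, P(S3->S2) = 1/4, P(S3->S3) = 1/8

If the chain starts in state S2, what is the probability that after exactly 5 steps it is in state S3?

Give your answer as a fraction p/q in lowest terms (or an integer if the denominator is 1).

Computing P^5 by repeated multiplication:
P^1 =
  S0: [1/8, 1/2, 1/8, 1/4]
  S1: [3/8, 1/8, 1/4, 1/4]
  S2: [5/8, 1/8, 1/8, 1/8]
  S3: [1/8, 1/2, 1/4, 1/8]
P^2 =
  S0: [5/16, 17/64, 7/32, 13/64]
  S1: [9/32, 23/64, 11/64, 3/16]
  S2: [7/32, 13/32, 5/32, 7/32]
  S3: [3/8, 7/32, 13/64, 13/64]
P^3 =
  S0: [77/256, 163/512, 47/256, 101/512]
  S1: [77/256, 77/256, 99/512, 105/512]
  S2: [39/128, 37/128, 13/64, 13/64]
  S3: [9/32, 175/512, 91/512, 51/256]
P^4 =
  S0: [607/2048, 1277/4096, 97/512, 829/4096]
  S1: [19/64, 1289/4096, 771/4096, 205/1024]
  S2: [153/512, 323/1024, 191/1024, 51/256]
  S3: [613/2048, 625/2048, 789/4096, 831/4096]
P^5 =
  S0: [4877/16384, 10225/32768, 3101/16384, 6587/32768]
  S1: [4879/16384, 2551/8192, 6205/32768, 6601/32768]
  S2: [1217/4096, 1277/4096, 1551/8192, 1653/8192]
  S3: [1219/4096, 10267/32768, 6177/32768, 1643/8192]

(P^5)[S2 -> S3] = 1653/8192

Answer: 1653/8192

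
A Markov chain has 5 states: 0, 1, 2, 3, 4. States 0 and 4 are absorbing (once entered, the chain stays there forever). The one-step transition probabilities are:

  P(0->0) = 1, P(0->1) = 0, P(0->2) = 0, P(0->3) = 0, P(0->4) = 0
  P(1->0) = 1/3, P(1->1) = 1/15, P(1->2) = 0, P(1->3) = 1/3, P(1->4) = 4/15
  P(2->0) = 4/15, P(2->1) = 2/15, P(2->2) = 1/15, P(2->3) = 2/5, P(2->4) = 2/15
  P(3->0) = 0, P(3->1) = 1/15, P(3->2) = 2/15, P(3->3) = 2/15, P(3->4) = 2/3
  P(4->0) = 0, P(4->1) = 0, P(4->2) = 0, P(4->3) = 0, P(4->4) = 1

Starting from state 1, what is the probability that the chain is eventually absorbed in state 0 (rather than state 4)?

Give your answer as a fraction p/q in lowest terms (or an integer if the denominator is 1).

Answer: 89/229

Derivation:
Let a_i = P(absorbed in 0 | start in state i).
Boundary conditions: a_0 = 1, a_4 = 0.
For each transient state i, a_i = sum_j P(i->j) * a_j:
  a_1 = 1/3*a_0 + 1/15*a_1 + 0*a_2 + 1/3*a_3 + 4/15*a_4
  a_2 = 4/15*a_0 + 2/15*a_1 + 1/15*a_2 + 2/5*a_3 + 2/15*a_4
  a_3 = 0*a_0 + 1/15*a_1 + 2/15*a_2 + 2/15*a_3 + 2/3*a_4

Substituting a_0 = 1 and a_4 = 0, rearrange to (I - Q) a = r where r[i] = P(i -> 0):
  [14/15, 0, -1/3] . (a_1, a_2, a_3) = 1/3
  [-2/15, 14/15, -2/5] . (a_1, a_2, a_3) = 4/15
  [-1/15, -2/15, 13/15] . (a_1, a_2, a_3) = 0

Solving yields:
  a_1 = 89/229
  a_2 = 434/1145
  a_3 = 101/1145

Starting state is 1, so the absorption probability is a_1 = 89/229.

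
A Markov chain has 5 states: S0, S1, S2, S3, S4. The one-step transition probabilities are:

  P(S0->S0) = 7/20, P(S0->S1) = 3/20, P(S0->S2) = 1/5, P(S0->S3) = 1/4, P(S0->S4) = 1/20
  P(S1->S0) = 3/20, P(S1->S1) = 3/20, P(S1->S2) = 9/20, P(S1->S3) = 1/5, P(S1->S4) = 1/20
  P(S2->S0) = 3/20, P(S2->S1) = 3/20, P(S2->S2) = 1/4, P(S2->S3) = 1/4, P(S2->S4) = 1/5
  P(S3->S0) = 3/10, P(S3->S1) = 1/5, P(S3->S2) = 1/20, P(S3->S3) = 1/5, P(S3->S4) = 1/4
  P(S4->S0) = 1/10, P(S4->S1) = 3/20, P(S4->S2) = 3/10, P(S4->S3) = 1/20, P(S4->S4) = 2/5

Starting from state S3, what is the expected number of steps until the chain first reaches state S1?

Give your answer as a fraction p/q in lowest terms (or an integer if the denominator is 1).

Let h_i = expected steps to first reach S1 from state i.
Boundary: h_S1 = 0.
First-step equations for the other states:
  h_S0 = 1 + 7/20*h_S0 + 3/20*h_S1 + 1/5*h_S2 + 1/4*h_S3 + 1/20*h_S4
  h_S2 = 1 + 3/20*h_S0 + 3/20*h_S1 + 1/4*h_S2 + 1/4*h_S3 + 1/5*h_S4
  h_S3 = 1 + 3/10*h_S0 + 1/5*h_S1 + 1/20*h_S2 + 1/5*h_S3 + 1/4*h_S4
  h_S4 = 1 + 1/10*h_S0 + 3/20*h_S1 + 3/10*h_S2 + 1/20*h_S3 + 2/5*h_S4

Substituting h_S1 = 0 and rearranging gives the linear system (I - Q) h = 1:
  [13/20, -1/5, -1/4, -1/20] . (h_S0, h_S2, h_S3, h_S4) = 1
  [-3/20, 3/4, -1/4, -1/5] . (h_S0, h_S2, h_S3, h_S4) = 1
  [-3/10, -1/20, 4/5, -1/4] . (h_S0, h_S2, h_S3, h_S4) = 1
  [-1/10, -3/10, -1/20, 3/5] . (h_S0, h_S2, h_S3, h_S4) = 1

Solving yields:
  h_S0 = 26645/4267
  h_S2 = 26705/4267
  h_S3 = 25440/4267
  h_S4 = 27025/4267

Starting state is S3, so the expected hitting time is h_S3 = 25440/4267.

Answer: 25440/4267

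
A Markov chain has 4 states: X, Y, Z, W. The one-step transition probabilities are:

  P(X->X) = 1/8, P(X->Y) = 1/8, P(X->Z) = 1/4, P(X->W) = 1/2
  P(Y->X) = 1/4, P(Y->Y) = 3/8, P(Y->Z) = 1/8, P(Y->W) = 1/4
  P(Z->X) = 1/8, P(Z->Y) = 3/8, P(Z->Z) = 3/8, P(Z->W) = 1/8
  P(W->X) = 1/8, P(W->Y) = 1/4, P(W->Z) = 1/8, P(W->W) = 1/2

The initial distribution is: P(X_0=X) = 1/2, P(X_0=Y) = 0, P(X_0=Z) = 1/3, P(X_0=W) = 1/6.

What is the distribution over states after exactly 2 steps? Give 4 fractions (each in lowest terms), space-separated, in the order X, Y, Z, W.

Propagating the distribution step by step (d_{t+1} = d_t * P):
d_0 = (X=1/2, Y=0, Z=1/3, W=1/6)
  d_1[X] = 1/2*1/8 + 0*1/4 + 1/3*1/8 + 1/6*1/8 = 1/8
  d_1[Y] = 1/2*1/8 + 0*3/8 + 1/3*3/8 + 1/6*1/4 = 11/48
  d_1[Z] = 1/2*1/4 + 0*1/8 + 1/3*3/8 + 1/6*1/8 = 13/48
  d_1[W] = 1/2*1/2 + 0*1/4 + 1/3*1/8 + 1/6*1/2 = 3/8
d_1 = (X=1/8, Y=11/48, Z=13/48, W=3/8)
  d_2[X] = 1/8*1/8 + 11/48*1/4 + 13/48*1/8 + 3/8*1/8 = 59/384
  d_2[Y] = 1/8*1/8 + 11/48*3/8 + 13/48*3/8 + 3/8*1/4 = 19/64
  d_2[Z] = 1/8*1/4 + 11/48*1/8 + 13/48*3/8 + 3/8*1/8 = 5/24
  d_2[W] = 1/8*1/2 + 11/48*1/4 + 13/48*1/8 + 3/8*1/2 = 131/384
d_2 = (X=59/384, Y=19/64, Z=5/24, W=131/384)

Answer: 59/384 19/64 5/24 131/384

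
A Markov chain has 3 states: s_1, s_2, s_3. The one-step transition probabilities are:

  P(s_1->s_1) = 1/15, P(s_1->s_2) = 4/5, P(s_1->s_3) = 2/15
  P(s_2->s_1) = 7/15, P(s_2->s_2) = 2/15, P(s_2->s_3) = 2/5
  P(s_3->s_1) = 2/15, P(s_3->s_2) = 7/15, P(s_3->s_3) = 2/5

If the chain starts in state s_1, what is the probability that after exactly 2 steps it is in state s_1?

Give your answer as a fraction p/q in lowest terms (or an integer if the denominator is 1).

Answer: 89/225

Derivation:
Computing P^2 by repeated multiplication:
P^1 =
  s_1: [1/15, 4/5, 2/15]
  s_2: [7/15, 2/15, 2/5]
  s_3: [2/15, 7/15, 2/5]
P^2 =
  s_1: [89/225, 2/9, 86/225]
  s_2: [11/75, 26/45, 62/225]
  s_3: [7/25, 16/45, 82/225]

(P^2)[s_1 -> s_1] = 89/225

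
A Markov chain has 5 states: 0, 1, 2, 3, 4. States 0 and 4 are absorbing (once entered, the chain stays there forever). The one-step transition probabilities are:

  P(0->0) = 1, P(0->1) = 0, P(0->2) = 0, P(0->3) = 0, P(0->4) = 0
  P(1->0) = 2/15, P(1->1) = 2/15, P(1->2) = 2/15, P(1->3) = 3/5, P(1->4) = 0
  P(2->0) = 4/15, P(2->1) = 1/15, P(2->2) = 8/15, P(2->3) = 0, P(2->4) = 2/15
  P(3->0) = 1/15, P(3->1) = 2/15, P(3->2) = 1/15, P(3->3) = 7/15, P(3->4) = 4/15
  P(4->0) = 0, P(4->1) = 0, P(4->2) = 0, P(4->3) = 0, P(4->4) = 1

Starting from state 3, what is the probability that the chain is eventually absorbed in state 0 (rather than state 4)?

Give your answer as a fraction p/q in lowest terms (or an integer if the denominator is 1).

Answer: 187/577

Derivation:
Let a_i = P(absorbed in 0 | start in state i).
Boundary conditions: a_0 = 1, a_4 = 0.
For each transient state i, a_i = sum_j P(i->j) * a_j:
  a_1 = 2/15*a_0 + 2/15*a_1 + 2/15*a_2 + 3/5*a_3 + 0*a_4
  a_2 = 4/15*a_0 + 1/15*a_1 + 8/15*a_2 + 0*a_3 + 2/15*a_4
  a_3 = 1/15*a_0 + 2/15*a_1 + 1/15*a_2 + 7/15*a_3 + 4/15*a_4

Substituting a_0 = 1 and a_4 = 0, rearrange to (I - Q) a = r where r[i] = P(i -> 0):
  [13/15, -2/15, -3/5] . (a_1, a_2, a_3) = 2/15
  [-1/15, 7/15, 0] . (a_1, a_2, a_3) = 4/15
  [-2/15, -1/15, 8/15] . (a_1, a_2, a_3) = 1/15

Solving yields:
  a_1 = 275/577
  a_2 = 369/577
  a_3 = 187/577

Starting state is 3, so the absorption probability is a_3 = 187/577.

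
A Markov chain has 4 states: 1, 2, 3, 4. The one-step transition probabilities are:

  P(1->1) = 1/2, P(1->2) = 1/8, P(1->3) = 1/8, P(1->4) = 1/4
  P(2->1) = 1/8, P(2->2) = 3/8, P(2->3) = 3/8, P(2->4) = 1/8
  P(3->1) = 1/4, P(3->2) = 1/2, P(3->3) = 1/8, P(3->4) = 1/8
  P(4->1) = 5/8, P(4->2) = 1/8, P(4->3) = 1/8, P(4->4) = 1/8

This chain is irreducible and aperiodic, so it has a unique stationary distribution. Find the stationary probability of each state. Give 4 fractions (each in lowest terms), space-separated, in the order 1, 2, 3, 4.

The stationary distribution satisfies pi = pi * P, i.e.:
  pi_1 = 1/2*pi_1 + 1/8*pi_2 + 1/4*pi_3 + 5/8*pi_4
  pi_2 = 1/8*pi_1 + 3/8*pi_2 + 1/2*pi_3 + 1/8*pi_4
  pi_3 = 1/8*pi_1 + 3/8*pi_2 + 1/8*pi_3 + 1/8*pi_4
  pi_4 = 1/4*pi_1 + 1/8*pi_2 + 1/8*pi_3 + 1/8*pi_4
with normalization: pi_1 + pi_2 + pi_3 + pi_4 = 1.

Using the first 3 balance equations plus normalization, the linear system A*pi = b is:
  [-1/2, 1/8, 1/4, 5/8] . pi = 0
  [1/8, -5/8, 1/2, 1/8] . pi = 0
  [1/8, 3/8, -7/8, 1/8] . pi = 0
  [1, 1, 1, 1] . pi = 1

Solving yields:
  pi_1 = 71/189
  pi_2 = 11/42
  pi_3 = 4/21
  pi_4 = 65/378

Verification (pi * P):
  71/189*1/2 + 11/42*1/8 + 4/21*1/4 + 65/378*5/8 = 71/189 = pi_1  (ok)
  71/189*1/8 + 11/42*3/8 + 4/21*1/2 + 65/378*1/8 = 11/42 = pi_2  (ok)
  71/189*1/8 + 11/42*3/8 + 4/21*1/8 + 65/378*1/8 = 4/21 = pi_3  (ok)
  71/189*1/4 + 11/42*1/8 + 4/21*1/8 + 65/378*1/8 = 65/378 = pi_4  (ok)

Answer: 71/189 11/42 4/21 65/378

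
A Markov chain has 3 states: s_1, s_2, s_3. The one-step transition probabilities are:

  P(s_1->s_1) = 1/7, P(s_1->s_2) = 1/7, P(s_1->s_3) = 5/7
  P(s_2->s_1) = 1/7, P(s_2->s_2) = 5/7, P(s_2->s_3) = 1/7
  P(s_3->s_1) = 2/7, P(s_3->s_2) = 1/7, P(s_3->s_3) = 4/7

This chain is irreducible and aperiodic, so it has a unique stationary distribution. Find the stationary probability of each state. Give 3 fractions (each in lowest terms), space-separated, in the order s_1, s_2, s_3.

The stationary distribution satisfies pi = pi * P, i.e.:
  pi_s_1 = 1/7*pi_s_1 + 1/7*pi_s_2 + 2/7*pi_s_3
  pi_s_2 = 1/7*pi_s_1 + 5/7*pi_s_2 + 1/7*pi_s_3
  pi_s_3 = 5/7*pi_s_1 + 1/7*pi_s_2 + 4/7*pi_s_3
with normalization: pi_s_1 + pi_s_2 + pi_s_3 = 1.

Using the first 2 balance equations plus normalization, the linear system A*pi = b is:
  [-6/7, 1/7, 2/7] . pi = 0
  [1/7, -2/7, 1/7] . pi = 0
  [1, 1, 1] . pi = 1

Solving yields:
  pi_s_1 = 5/24
  pi_s_2 = 1/3
  pi_s_3 = 11/24

Verification (pi * P):
  5/24*1/7 + 1/3*1/7 + 11/24*2/7 = 5/24 = pi_s_1  (ok)
  5/24*1/7 + 1/3*5/7 + 11/24*1/7 = 1/3 = pi_s_2  (ok)
  5/24*5/7 + 1/3*1/7 + 11/24*4/7 = 11/24 = pi_s_3  (ok)

Answer: 5/24 1/3 11/24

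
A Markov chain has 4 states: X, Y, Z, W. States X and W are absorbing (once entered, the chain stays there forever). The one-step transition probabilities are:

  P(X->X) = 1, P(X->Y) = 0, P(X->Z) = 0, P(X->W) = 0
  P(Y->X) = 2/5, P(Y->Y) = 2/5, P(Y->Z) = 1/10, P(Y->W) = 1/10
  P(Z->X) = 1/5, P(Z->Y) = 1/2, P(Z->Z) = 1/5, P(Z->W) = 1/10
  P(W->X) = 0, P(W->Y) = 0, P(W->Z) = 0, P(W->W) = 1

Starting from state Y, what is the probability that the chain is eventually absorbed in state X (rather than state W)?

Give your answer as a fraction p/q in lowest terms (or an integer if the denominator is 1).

Let a_i = P(absorbed in X | start in state i).
Boundary conditions: a_X = 1, a_W = 0.
For each transient state i, a_i = sum_j P(i->j) * a_j:
  a_Y = 2/5*a_X + 2/5*a_Y + 1/10*a_Z + 1/10*a_W
  a_Z = 1/5*a_X + 1/2*a_Y + 1/5*a_Z + 1/10*a_W

Substituting a_X = 1 and a_W = 0, rearrange to (I - Q) a = r where r[i] = P(i -> X):
  [3/5, -1/10] . (a_Y, a_Z) = 2/5
  [-1/2, 4/5] . (a_Y, a_Z) = 1/5

Solving yields:
  a_Y = 34/43
  a_Z = 32/43

Starting state is Y, so the absorption probability is a_Y = 34/43.

Answer: 34/43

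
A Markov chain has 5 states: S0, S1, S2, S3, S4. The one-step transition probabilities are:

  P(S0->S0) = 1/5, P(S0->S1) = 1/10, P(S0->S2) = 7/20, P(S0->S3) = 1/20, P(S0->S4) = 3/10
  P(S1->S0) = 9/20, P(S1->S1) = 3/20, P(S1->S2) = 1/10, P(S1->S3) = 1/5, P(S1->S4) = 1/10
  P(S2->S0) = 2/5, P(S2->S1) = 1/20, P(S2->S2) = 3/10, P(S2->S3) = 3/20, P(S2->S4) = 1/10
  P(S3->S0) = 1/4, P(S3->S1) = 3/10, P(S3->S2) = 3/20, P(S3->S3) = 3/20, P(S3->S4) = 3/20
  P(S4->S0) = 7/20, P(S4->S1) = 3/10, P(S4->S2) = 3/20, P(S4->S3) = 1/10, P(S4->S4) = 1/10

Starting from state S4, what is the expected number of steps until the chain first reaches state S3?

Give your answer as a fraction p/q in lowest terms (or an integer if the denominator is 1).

Let h_i = expected steps to first reach S3 from state i.
Boundary: h_S3 = 0.
First-step equations for the other states:
  h_S0 = 1 + 1/5*h_S0 + 1/10*h_S1 + 7/20*h_S2 + 1/20*h_S3 + 3/10*h_S4
  h_S1 = 1 + 9/20*h_S0 + 3/20*h_S1 + 1/10*h_S2 + 1/5*h_S3 + 1/10*h_S4
  h_S2 = 1 + 2/5*h_S0 + 1/20*h_S1 + 3/10*h_S2 + 3/20*h_S3 + 1/10*h_S4
  h_S4 = 1 + 7/20*h_S0 + 3/10*h_S1 + 3/20*h_S2 + 1/10*h_S3 + 1/10*h_S4

Substituting h_S3 = 0 and rearranging gives the linear system (I - Q) h = 1:
  [4/5, -1/10, -7/20, -3/10] . (h_S0, h_S1, h_S2, h_S4) = 1
  [-9/20, 17/20, -1/10, -1/10] . (h_S0, h_S1, h_S2, h_S4) = 1
  [-2/5, -1/20, 7/10, -1/10] . (h_S0, h_S1, h_S2, h_S4) = 1
  [-7/20, -3/10, -3/20, 9/10] . (h_S0, h_S1, h_S2, h_S4) = 1

Solving yields:
  h_S0 = 47120/4967
  h_S1 = 41160/4967
  h_S2 = 43360/4967
  h_S4 = 44790/4967

Starting state is S4, so the expected hitting time is h_S4 = 44790/4967.

Answer: 44790/4967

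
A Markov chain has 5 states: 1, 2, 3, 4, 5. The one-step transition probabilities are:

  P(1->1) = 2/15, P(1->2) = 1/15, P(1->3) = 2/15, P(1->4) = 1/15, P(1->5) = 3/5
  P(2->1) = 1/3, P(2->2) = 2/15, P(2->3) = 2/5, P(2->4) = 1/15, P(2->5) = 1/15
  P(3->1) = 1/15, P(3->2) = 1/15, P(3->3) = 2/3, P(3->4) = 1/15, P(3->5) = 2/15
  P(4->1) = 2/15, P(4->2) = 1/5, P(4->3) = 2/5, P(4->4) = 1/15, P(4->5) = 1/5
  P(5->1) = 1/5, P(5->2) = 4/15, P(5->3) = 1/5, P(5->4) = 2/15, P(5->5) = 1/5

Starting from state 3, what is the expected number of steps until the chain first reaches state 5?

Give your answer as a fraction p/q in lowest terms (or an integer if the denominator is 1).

Answer: 3150/563

Derivation:
Let h_i = expected steps to first reach 5 from state i.
Boundary: h_5 = 0.
First-step equations for the other states:
  h_1 = 1 + 2/15*h_1 + 1/15*h_2 + 2/15*h_3 + 1/15*h_4 + 3/5*h_5
  h_2 = 1 + 1/3*h_1 + 2/15*h_2 + 2/5*h_3 + 1/15*h_4 + 1/15*h_5
  h_3 = 1 + 1/15*h_1 + 1/15*h_2 + 2/3*h_3 + 1/15*h_4 + 2/15*h_5
  h_4 = 1 + 2/15*h_1 + 1/5*h_2 + 2/5*h_3 + 1/15*h_4 + 1/5*h_5

Substituting h_5 = 0 and rearranging gives the linear system (I - Q) h = 1:
  [13/15, -1/15, -2/15, -1/15] . (h_1, h_2, h_3, h_4) = 1
  [-1/3, 13/15, -2/5, -1/15] . (h_1, h_2, h_3, h_4) = 1
  [-1/15, -1/15, 1/3, -1/15] . (h_1, h_2, h_3, h_4) = 1
  [-2/15, -1/5, -2/5, 14/15] . (h_1, h_2, h_3, h_4) = 1

Solving yields:
  h_1 = 1575/563
  h_2 = 2925/563
  h_3 = 3150/563
  h_4 = 2805/563

Starting state is 3, so the expected hitting time is h_3 = 3150/563.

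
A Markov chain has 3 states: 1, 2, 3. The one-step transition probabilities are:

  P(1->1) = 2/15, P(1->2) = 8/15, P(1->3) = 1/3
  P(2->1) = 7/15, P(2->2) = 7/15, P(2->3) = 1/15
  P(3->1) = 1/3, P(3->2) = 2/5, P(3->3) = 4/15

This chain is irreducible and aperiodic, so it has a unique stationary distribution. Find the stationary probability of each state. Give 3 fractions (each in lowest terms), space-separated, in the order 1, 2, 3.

The stationary distribution satisfies pi = pi * P, i.e.:
  pi_1 = 2/15*pi_1 + 7/15*pi_2 + 1/3*pi_3
  pi_2 = 8/15*pi_1 + 7/15*pi_2 + 2/5*pi_3
  pi_3 = 1/3*pi_1 + 1/15*pi_2 + 4/15*pi_3
with normalization: pi_1 + pi_2 + pi_3 = 1.

Using the first 2 balance equations plus normalization, the linear system A*pi = b is:
  [-13/15, 7/15, 1/3] . pi = 0
  [8/15, -8/15, 2/5] . pi = 0
  [1, 1, 1] . pi = 1

Solving yields:
  pi_1 = 41/124
  pi_2 = 59/124
  pi_3 = 6/31

Verification (pi * P):
  41/124*2/15 + 59/124*7/15 + 6/31*1/3 = 41/124 = pi_1  (ok)
  41/124*8/15 + 59/124*7/15 + 6/31*2/5 = 59/124 = pi_2  (ok)
  41/124*1/3 + 59/124*1/15 + 6/31*4/15 = 6/31 = pi_3  (ok)

Answer: 41/124 59/124 6/31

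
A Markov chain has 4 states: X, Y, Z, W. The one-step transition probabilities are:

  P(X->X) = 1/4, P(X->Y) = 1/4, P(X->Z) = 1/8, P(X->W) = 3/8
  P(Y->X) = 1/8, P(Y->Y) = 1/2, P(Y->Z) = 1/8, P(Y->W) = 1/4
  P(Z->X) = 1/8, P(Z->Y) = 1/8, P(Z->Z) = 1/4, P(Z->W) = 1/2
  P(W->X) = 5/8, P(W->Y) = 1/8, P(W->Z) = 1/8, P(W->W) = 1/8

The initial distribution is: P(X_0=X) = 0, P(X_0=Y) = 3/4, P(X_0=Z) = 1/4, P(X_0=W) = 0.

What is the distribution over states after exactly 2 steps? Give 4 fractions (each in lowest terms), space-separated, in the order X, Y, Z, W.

Propagating the distribution step by step (d_{t+1} = d_t * P):
d_0 = (X=0, Y=3/4, Z=1/4, W=0)
  d_1[X] = 0*1/4 + 3/4*1/8 + 1/4*1/8 + 0*5/8 = 1/8
  d_1[Y] = 0*1/4 + 3/4*1/2 + 1/4*1/8 + 0*1/8 = 13/32
  d_1[Z] = 0*1/8 + 3/4*1/8 + 1/4*1/4 + 0*1/8 = 5/32
  d_1[W] = 0*3/8 + 3/4*1/4 + 1/4*1/2 + 0*1/8 = 5/16
d_1 = (X=1/8, Y=13/32, Z=5/32, W=5/16)
  d_2[X] = 1/8*1/4 + 13/32*1/8 + 5/32*1/8 + 5/16*5/8 = 19/64
  d_2[Y] = 1/8*1/4 + 13/32*1/2 + 5/32*1/8 + 5/16*1/8 = 75/256
  d_2[Z] = 1/8*1/8 + 13/32*1/8 + 5/32*1/4 + 5/16*1/8 = 37/256
  d_2[W] = 1/8*3/8 + 13/32*1/4 + 5/32*1/2 + 5/16*1/8 = 17/64
d_2 = (X=19/64, Y=75/256, Z=37/256, W=17/64)

Answer: 19/64 75/256 37/256 17/64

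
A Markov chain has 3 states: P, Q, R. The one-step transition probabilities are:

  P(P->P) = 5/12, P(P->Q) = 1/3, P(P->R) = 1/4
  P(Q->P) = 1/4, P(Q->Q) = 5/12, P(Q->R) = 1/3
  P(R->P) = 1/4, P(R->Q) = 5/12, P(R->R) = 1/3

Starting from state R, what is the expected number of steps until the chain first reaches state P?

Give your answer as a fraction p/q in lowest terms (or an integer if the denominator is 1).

Let h_i = expected steps to first reach P from state i.
Boundary: h_P = 0.
First-step equations for the other states:
  h_Q = 1 + 1/4*h_P + 5/12*h_Q + 1/3*h_R
  h_R = 1 + 1/4*h_P + 5/12*h_Q + 1/3*h_R

Substituting h_P = 0 and rearranging gives the linear system (I - Q) h = 1:
  [7/12, -1/3] . (h_Q, h_R) = 1
  [-5/12, 2/3] . (h_Q, h_R) = 1

Solving yields:
  h_Q = 4
  h_R = 4

Starting state is R, so the expected hitting time is h_R = 4.

Answer: 4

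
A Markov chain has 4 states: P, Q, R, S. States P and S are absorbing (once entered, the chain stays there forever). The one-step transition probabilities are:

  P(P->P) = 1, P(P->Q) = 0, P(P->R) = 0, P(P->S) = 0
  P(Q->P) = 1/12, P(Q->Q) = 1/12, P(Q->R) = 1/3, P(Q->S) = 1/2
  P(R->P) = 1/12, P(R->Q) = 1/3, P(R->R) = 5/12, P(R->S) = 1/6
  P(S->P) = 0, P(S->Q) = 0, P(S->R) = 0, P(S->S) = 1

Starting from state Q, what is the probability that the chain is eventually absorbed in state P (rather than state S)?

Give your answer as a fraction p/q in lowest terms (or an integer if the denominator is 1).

Let a_i = P(absorbed in P | start in state i).
Boundary conditions: a_P = 1, a_S = 0.
For each transient state i, a_i = sum_j P(i->j) * a_j:
  a_Q = 1/12*a_P + 1/12*a_Q + 1/3*a_R + 1/2*a_S
  a_R = 1/12*a_P + 1/3*a_Q + 5/12*a_R + 1/6*a_S

Substituting a_P = 1 and a_S = 0, rearrange to (I - Q) a = r where r[i] = P(i -> P):
  [11/12, -1/3] . (a_Q, a_R) = 1/12
  [-1/3, 7/12] . (a_Q, a_R) = 1/12

Solving yields:
  a_Q = 11/61
  a_R = 15/61

Starting state is Q, so the absorption probability is a_Q = 11/61.

Answer: 11/61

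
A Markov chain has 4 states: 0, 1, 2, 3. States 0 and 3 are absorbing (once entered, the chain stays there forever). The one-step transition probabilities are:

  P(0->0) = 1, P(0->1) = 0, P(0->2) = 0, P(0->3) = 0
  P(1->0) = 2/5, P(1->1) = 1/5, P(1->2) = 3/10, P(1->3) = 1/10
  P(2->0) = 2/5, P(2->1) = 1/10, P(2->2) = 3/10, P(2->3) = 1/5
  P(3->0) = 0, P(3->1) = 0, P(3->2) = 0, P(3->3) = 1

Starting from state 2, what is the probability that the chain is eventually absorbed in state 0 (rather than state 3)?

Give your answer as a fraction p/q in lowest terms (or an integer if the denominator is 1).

Answer: 36/53

Derivation:
Let a_i = P(absorbed in 0 | start in state i).
Boundary conditions: a_0 = 1, a_3 = 0.
For each transient state i, a_i = sum_j P(i->j) * a_j:
  a_1 = 2/5*a_0 + 1/5*a_1 + 3/10*a_2 + 1/10*a_3
  a_2 = 2/5*a_0 + 1/10*a_1 + 3/10*a_2 + 1/5*a_3

Substituting a_0 = 1 and a_3 = 0, rearrange to (I - Q) a = r where r[i] = P(i -> 0):
  [4/5, -3/10] . (a_1, a_2) = 2/5
  [-1/10, 7/10] . (a_1, a_2) = 2/5

Solving yields:
  a_1 = 40/53
  a_2 = 36/53

Starting state is 2, so the absorption probability is a_2 = 36/53.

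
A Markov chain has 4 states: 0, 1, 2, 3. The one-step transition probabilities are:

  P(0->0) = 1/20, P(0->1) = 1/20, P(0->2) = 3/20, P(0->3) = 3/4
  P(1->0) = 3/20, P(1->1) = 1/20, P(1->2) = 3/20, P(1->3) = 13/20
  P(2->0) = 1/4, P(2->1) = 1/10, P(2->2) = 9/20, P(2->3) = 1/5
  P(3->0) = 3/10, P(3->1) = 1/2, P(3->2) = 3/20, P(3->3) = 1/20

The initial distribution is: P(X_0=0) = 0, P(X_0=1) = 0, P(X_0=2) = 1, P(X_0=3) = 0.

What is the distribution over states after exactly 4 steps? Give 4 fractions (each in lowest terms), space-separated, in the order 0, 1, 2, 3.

Answer: 4039/20000 16831/80000 4413/20000 29361/80000

Derivation:
Propagating the distribution step by step (d_{t+1} = d_t * P):
d_0 = (0=0, 1=0, 2=1, 3=0)
  d_1[0] = 0*1/20 + 0*3/20 + 1*1/4 + 0*3/10 = 1/4
  d_1[1] = 0*1/20 + 0*1/20 + 1*1/10 + 0*1/2 = 1/10
  d_1[2] = 0*3/20 + 0*3/20 + 1*9/20 + 0*3/20 = 9/20
  d_1[3] = 0*3/4 + 0*13/20 + 1*1/5 + 0*1/20 = 1/5
d_1 = (0=1/4, 1=1/10, 2=9/20, 3=1/5)
  d_2[0] = 1/4*1/20 + 1/10*3/20 + 9/20*1/4 + 1/5*3/10 = 1/5
  d_2[1] = 1/4*1/20 + 1/10*1/20 + 9/20*1/10 + 1/5*1/2 = 13/80
  d_2[2] = 1/4*3/20 + 1/10*3/20 + 9/20*9/20 + 1/5*3/20 = 57/200
  d_2[3] = 1/4*3/4 + 1/10*13/20 + 9/20*1/5 + 1/5*1/20 = 141/400
d_2 = (0=1/5, 1=13/80, 2=57/200, 3=141/400)
  d_3[0] = 1/5*1/20 + 13/80*3/20 + 57/200*1/4 + 141/400*3/10 = 1691/8000
  d_3[1] = 1/5*1/20 + 13/80*1/20 + 57/200*1/10 + 141/400*1/2 = 1783/8000
  d_3[2] = 1/5*3/20 + 13/80*3/20 + 57/200*9/20 + 141/400*3/20 = 471/2000
  d_3[3] = 1/5*3/4 + 13/80*13/20 + 57/200*1/5 + 141/400*1/20 = 1321/4000
d_3 = (0=1691/8000, 1=1783/8000, 2=471/2000, 3=1321/4000)
  d_4[0] = 1691/8000*1/20 + 1783/8000*3/20 + 471/2000*1/4 + 1321/4000*3/10 = 4039/20000
  d_4[1] = 1691/8000*1/20 + 1783/8000*1/20 + 471/2000*1/10 + 1321/4000*1/2 = 16831/80000
  d_4[2] = 1691/8000*3/20 + 1783/8000*3/20 + 471/2000*9/20 + 1321/4000*3/20 = 4413/20000
  d_4[3] = 1691/8000*3/4 + 1783/8000*13/20 + 471/2000*1/5 + 1321/4000*1/20 = 29361/80000
d_4 = (0=4039/20000, 1=16831/80000, 2=4413/20000, 3=29361/80000)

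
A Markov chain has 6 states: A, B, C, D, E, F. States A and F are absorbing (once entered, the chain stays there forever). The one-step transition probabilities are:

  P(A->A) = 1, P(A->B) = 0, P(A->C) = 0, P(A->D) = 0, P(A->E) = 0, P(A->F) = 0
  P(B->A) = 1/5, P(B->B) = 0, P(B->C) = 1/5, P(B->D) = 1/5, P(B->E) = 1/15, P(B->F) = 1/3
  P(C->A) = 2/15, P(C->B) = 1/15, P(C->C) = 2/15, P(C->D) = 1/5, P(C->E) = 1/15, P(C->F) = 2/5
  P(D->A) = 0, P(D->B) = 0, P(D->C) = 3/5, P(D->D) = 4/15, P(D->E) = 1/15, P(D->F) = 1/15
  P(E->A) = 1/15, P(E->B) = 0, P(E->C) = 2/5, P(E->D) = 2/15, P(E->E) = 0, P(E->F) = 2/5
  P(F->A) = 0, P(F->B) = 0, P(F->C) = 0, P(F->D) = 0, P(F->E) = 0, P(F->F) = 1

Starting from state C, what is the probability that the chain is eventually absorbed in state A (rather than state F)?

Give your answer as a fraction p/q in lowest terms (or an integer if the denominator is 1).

Let a_i = P(absorbed in A | start in state i).
Boundary conditions: a_A = 1, a_F = 0.
For each transient state i, a_i = sum_j P(i->j) * a_j:
  a_B = 1/5*a_A + 0*a_B + 1/5*a_C + 1/5*a_D + 1/15*a_E + 1/3*a_F
  a_C = 2/15*a_A + 1/15*a_B + 2/15*a_C + 1/5*a_D + 1/15*a_E + 2/5*a_F
  a_D = 0*a_A + 0*a_B + 3/5*a_C + 4/15*a_D + 1/15*a_E + 1/15*a_F
  a_E = 1/15*a_A + 0*a_B + 2/5*a_C + 2/15*a_D + 0*a_E + 2/5*a_F

Substituting a_A = 1 and a_F = 0, rearrange to (I - Q) a = r where r[i] = P(i -> A):
  [1, -1/5, -1/5, -1/15] . (a_B, a_C, a_D, a_E) = 1/5
  [-1/15, 13/15, -1/5, -1/15] . (a_B, a_C, a_D, a_E) = 2/15
  [0, -3/5, 11/15, -1/15] . (a_B, a_C, a_D, a_E) = 0
  [0, -2/5, -2/15, 1] . (a_B, a_C, a_D, a_E) = 1/15

Solving yields:
  a_B = 1763/5796
  a_C = 5603/23184
  a_D = 1663/7728
  a_E = 53/276

Starting state is C, so the absorption probability is a_C = 5603/23184.

Answer: 5603/23184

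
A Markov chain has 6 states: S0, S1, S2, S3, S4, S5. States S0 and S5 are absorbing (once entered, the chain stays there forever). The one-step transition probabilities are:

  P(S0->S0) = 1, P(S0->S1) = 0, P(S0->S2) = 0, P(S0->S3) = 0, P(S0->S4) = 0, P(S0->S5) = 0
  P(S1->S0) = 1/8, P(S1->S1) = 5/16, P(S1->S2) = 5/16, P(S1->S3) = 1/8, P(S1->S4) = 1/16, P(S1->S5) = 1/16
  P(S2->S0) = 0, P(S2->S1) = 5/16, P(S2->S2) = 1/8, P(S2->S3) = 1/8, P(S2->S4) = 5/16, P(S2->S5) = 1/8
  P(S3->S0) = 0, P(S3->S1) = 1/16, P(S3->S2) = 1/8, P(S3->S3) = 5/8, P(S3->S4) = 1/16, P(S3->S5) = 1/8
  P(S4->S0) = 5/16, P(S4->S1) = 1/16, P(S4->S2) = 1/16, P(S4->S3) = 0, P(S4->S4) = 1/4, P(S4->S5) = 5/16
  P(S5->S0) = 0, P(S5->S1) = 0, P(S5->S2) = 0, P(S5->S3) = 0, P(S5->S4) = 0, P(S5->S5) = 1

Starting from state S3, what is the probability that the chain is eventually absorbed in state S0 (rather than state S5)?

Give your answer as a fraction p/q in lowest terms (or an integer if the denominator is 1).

Answer: 43/154

Derivation:
Let a_i = P(absorbed in S0 | start in state i).
Boundary conditions: a_S0 = 1, a_S5 = 0.
For each transient state i, a_i = sum_j P(i->j) * a_j:
  a_S1 = 1/8*a_S0 + 5/16*a_S1 + 5/16*a_S2 + 1/8*a_S3 + 1/16*a_S4 + 1/16*a_S5
  a_S2 = 0*a_S0 + 5/16*a_S1 + 1/8*a_S2 + 1/8*a_S3 + 5/16*a_S4 + 1/8*a_S5
  a_S3 = 0*a_S0 + 1/16*a_S1 + 1/8*a_S2 + 5/8*a_S3 + 1/16*a_S4 + 1/8*a_S5
  a_S4 = 5/16*a_S0 + 1/16*a_S1 + 1/16*a_S2 + 0*a_S3 + 1/4*a_S4 + 5/16*a_S5

Substituting a_S0 = 1 and a_S5 = 0, rearrange to (I - Q) a = r where r[i] = P(i -> S0):
  [11/16, -5/16, -1/8, -1/16] . (a_S1, a_S2, a_S3, a_S4) = 1/8
  [-5/16, 7/8, -1/8, -5/16] . (a_S1, a_S2, a_S3, a_S4) = 0
  [-1/16, -1/8, 3/8, -1/16] . (a_S1, a_S2, a_S3, a_S4) = 0
  [-1/16, -1/16, 0, 3/4] . (a_S1, a_S2, a_S3, a_S4) = 5/16

Solving yields:
  a_S1 = 103/231
  a_S2 = 86/231
  a_S3 = 43/154
  a_S4 = 16/33

Starting state is S3, so the absorption probability is a_S3 = 43/154.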